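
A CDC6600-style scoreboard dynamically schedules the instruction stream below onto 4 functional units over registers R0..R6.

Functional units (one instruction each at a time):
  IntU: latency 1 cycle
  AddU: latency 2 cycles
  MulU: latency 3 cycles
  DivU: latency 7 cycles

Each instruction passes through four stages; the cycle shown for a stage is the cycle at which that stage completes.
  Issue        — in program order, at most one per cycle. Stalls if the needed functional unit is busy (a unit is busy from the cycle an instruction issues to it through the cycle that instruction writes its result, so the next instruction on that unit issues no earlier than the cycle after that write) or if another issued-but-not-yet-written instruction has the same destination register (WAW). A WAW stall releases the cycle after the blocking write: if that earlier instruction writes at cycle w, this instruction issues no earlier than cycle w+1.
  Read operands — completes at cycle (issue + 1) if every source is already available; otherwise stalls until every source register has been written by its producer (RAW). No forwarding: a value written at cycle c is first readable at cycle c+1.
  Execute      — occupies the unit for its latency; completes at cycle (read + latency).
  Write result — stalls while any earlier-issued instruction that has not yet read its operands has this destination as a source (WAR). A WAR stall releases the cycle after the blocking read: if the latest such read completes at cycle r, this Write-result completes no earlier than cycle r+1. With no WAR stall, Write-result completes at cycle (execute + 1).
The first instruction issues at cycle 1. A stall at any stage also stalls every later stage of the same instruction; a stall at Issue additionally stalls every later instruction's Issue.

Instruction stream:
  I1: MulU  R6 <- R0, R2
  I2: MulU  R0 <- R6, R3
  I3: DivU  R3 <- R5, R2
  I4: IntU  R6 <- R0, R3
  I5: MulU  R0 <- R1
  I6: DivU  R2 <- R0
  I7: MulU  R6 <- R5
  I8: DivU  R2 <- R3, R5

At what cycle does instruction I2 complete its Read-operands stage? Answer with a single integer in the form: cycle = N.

cycle = 8

cycle 1: I1 dispatched to MulU
cycle 2: I1 operands ready
cycle 5: I1 complete
cycle 6: R6←I1
cycle 7: I2 dispatched to MulU
cycle 8: I2 operands ready, I3 dispatched to DivU
cycle 9: I3 operands ready, I4 dispatched to IntU
cycle 11: I2 complete
cycle 12: R0←I2
cycle 13: I5 dispatched to MulU
cycle 14: I5 operands ready
cycle 16: I3 complete
cycle 17: R3←I3, I5 complete
cycle 18: I4 operands ready, I6 dispatched to DivU
cycle 19: I4 complete, R0←I5
cycle 20: R6←I4, I6 operands ready
cycle 21: I7 dispatched to MulU
cycle 22: I7 operands ready
cycle 25: I7 complete
cycle 26: R6←I7
cycle 27: I6 complete
cycle 28: R2←I6
cycle 29: I8 dispatched to DivU
cycle 30: I8 operands ready
cycle 37: I8 complete
cycle 38: R2←I8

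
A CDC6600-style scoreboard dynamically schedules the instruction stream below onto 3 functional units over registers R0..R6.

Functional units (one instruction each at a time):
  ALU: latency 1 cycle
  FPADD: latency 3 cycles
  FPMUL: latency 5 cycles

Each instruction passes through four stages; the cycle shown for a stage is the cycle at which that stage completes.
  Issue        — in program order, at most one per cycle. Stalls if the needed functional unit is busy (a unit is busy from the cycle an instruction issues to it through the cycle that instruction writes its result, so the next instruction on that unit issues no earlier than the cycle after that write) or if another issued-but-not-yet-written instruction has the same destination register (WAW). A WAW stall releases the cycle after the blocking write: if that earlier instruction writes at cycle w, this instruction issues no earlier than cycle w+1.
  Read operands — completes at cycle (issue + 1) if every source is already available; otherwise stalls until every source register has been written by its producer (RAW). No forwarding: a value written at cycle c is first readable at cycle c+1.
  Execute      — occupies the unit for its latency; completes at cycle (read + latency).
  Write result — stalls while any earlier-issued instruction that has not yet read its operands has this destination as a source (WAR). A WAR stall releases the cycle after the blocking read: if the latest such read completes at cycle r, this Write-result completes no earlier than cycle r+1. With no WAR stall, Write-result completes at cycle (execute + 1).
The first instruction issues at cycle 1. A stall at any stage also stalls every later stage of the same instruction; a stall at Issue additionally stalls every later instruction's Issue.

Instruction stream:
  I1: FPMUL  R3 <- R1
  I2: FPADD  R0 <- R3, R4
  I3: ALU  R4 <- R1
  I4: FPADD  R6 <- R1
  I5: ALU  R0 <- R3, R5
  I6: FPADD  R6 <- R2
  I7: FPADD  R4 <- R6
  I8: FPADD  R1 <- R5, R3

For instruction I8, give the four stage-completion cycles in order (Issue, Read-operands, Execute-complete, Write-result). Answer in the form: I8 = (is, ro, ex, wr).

I8 = (32, 33, 36, 37)

  I1 | 1 | 2 | 7 | 8
  I2 | 2 | 9 | 12 | 13   RAW R3: wait I1 write@8
  I3 | 3 | 4 | 5 | 10   WAR R4: wait I2 read@9
  I4 | 14 | 15 | 18 | 19   struct: FPADD busy until I2 writes@13
  I5 | 15 | 16 | 17 | 18
  I6 | 20 | 21 | 24 | 25   struct: FPADD busy until I4 writes@19
  I7 | 26 | 27 | 30 | 31   struct: FPADD busy until I6 writes@25
  I8 | 32 | 33 | 36 | 37   struct: FPADD busy until I7 writes@31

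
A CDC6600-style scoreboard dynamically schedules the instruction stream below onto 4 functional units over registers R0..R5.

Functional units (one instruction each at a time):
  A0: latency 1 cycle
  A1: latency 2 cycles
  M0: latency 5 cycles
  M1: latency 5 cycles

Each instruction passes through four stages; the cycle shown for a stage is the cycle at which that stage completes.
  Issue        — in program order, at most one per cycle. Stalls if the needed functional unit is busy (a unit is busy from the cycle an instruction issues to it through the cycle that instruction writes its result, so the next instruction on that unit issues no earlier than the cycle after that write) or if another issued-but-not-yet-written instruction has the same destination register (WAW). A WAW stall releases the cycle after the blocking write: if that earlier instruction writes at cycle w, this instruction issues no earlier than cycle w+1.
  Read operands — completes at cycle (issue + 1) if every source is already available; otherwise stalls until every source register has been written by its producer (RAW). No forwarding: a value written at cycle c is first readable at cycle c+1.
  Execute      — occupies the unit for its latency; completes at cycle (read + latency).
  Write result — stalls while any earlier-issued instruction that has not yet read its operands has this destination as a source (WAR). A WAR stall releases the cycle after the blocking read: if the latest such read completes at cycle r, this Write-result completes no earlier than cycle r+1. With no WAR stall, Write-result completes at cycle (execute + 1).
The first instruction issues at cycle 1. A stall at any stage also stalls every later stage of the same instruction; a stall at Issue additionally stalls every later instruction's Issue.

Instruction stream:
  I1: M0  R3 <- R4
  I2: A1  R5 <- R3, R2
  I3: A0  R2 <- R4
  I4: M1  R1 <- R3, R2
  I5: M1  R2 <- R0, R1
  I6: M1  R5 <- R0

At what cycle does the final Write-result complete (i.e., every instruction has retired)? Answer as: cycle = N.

[I1] 1/2/7/8
[I2] 2/9/11/12  (RAW R3: wait I1 write@8)
[I3] 3/4/5/10  (WAR R2: wait I2 read@9)
[I4] 4/11/16/17  (RAW R2: wait I3 write@10)
[I5] 18/19/24/25  (struct: M1 busy until I4 writes@17)
[I6] 26/27/32/33  (struct: M1 busy until I5 writes@25)

cycle = 33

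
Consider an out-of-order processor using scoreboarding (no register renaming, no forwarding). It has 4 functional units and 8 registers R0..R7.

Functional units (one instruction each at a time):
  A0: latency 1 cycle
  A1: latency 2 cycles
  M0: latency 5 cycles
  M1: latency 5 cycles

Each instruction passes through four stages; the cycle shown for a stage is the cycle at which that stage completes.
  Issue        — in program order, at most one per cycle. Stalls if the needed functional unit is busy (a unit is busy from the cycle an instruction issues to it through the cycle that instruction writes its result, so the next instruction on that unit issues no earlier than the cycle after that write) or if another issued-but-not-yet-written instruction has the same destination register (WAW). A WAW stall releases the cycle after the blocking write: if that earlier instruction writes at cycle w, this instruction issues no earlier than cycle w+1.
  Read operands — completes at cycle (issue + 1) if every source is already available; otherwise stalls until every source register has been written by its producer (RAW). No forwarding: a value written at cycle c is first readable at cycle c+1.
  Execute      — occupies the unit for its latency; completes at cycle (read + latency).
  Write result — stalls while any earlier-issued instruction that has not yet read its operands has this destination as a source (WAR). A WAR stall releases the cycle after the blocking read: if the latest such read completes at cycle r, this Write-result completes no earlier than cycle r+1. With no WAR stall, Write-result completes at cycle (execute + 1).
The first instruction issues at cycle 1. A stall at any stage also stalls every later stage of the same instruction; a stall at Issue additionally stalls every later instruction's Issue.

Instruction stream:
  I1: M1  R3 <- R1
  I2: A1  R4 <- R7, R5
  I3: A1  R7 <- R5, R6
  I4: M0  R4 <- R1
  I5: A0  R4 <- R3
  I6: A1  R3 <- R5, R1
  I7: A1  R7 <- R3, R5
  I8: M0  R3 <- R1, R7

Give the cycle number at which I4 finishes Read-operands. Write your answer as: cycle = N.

  I1 | 1 | 2 | 7 | 8
  I2 | 2 | 3 | 5 | 6
  I3 | 7 | 8 | 10 | 11   struct: A1 busy until I2 writes@6
  I4 | 8 | 9 | 14 | 15
  I5 | 16 | 17 | 18 | 19   WAW R4: wait I4 write@15
  I6 | 17 | 18 | 20 | 21
  I7 | 22 | 23 | 25 | 26   struct: A1 busy until I6 writes@21
  I8 | 23 | 27 | 32 | 33   RAW R7: wait I7 write@26

cycle = 9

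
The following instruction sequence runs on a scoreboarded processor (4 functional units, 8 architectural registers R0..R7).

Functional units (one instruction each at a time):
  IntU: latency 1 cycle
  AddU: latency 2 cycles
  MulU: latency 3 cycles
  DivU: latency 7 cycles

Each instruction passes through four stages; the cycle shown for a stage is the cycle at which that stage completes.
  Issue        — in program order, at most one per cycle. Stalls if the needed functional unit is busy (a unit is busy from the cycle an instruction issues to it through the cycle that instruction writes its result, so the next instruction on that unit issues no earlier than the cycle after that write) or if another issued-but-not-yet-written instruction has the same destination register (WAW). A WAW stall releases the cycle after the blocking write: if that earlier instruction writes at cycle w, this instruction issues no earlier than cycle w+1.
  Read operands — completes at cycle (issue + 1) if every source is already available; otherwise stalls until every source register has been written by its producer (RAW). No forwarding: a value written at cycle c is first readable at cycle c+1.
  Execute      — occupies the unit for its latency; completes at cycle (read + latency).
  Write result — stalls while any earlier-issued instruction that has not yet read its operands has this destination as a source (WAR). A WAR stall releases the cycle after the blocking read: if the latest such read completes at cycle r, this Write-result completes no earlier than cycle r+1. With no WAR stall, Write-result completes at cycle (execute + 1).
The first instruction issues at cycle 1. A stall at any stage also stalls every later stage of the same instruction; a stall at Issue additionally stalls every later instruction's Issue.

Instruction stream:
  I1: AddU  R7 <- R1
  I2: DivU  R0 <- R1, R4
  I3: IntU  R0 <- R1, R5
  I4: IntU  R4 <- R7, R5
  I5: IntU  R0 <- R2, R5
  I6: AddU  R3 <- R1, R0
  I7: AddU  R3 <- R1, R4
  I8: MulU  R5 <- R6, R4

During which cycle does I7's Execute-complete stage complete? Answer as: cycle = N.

cycle = 31

I1  is:1  ro:2  ex:4  wr:5
I2  is:2  ro:3  ex:10  wr:11
I3  is:12  ro:13  ex:14  wr:15  — WAW R0: wait I2 write@11
I4  is:16  ro:17  ex:18  wr:19  — struct: IntU busy until I3 writes@15
I5  is:20  ro:21  ex:22  wr:23  — struct: IntU busy until I4 writes@19
I6  is:21  ro:24  ex:26  wr:27  — RAW R0: wait I5 write@23
I7  is:28  ro:29  ex:31  wr:32  — struct: AddU busy until I6 writes@27
I8  is:29  ro:30  ex:33  wr:34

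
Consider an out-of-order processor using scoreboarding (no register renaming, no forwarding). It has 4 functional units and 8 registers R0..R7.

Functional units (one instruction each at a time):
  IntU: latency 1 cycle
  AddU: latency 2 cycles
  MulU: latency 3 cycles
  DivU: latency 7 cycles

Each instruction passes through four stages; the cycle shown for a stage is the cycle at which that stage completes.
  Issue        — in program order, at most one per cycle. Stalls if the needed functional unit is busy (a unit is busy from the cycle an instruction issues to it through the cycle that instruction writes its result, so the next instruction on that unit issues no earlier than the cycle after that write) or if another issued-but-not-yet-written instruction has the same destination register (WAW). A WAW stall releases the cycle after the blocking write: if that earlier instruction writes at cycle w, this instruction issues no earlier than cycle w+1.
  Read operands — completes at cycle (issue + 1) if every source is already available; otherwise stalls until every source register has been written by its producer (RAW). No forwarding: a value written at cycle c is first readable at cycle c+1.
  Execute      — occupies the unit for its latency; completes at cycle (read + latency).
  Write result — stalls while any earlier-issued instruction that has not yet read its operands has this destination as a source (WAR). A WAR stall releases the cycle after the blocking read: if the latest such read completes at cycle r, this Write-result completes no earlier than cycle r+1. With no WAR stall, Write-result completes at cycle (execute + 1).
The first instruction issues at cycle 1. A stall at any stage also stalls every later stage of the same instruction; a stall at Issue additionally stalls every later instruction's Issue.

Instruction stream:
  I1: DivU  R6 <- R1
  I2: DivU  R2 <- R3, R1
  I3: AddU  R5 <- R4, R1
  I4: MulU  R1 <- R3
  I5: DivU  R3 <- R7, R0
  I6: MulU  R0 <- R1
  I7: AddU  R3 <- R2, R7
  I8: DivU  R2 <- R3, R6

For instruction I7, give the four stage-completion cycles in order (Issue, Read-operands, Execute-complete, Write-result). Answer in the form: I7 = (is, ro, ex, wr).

I7 = (31, 32, 34, 35)

[I1] 1/2/9/10
[I2] 11/12/19/20  (struct: DivU busy until I1 writes@10)
[I3] 12/13/15/16
[I4] 13/14/17/18
[I5] 21/22/29/30  (struct: DivU busy until I2 writes@20)
[I6] 22/23/26/27
[I7] 31/32/34/35  (WAW R3: wait I5 write@30)
[I8] 32/36/43/44  (RAW R3: wait I7 write@35)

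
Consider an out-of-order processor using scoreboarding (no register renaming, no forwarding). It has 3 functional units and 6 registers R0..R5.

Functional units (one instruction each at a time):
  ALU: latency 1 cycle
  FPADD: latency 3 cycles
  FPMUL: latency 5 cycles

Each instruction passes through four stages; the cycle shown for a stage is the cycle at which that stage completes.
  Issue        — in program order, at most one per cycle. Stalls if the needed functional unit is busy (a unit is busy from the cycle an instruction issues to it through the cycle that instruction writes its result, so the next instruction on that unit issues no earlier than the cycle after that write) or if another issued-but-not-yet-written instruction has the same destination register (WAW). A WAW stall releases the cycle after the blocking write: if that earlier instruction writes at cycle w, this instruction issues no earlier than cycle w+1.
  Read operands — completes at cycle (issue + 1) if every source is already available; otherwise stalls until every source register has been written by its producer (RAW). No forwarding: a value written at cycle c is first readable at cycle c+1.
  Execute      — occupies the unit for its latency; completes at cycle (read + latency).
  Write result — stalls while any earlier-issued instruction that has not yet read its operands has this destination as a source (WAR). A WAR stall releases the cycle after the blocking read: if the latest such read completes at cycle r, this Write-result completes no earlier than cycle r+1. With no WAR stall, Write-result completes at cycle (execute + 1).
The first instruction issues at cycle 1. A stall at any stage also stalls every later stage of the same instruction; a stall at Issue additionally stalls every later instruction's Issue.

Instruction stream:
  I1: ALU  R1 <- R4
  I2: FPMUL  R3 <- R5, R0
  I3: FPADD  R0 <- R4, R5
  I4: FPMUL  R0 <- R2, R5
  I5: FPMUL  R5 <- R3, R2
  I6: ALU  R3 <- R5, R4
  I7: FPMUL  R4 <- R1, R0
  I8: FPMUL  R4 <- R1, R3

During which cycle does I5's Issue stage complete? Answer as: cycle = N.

c1: I1 dispatched to ALU
c2: I1 operands ready | I2 dispatched to FPMUL
c3: I1 complete | I2 operands ready | I3 dispatched to FPADD
c4: R1←I1 | I3 operands ready
c7: I3 complete
c8: I2 complete | R0←I3
c9: R3←I2
c10: I4 dispatched to FPMUL
c11: I4 operands ready
c16: I4 complete
c17: R0←I4
c18: I5 dispatched to FPMUL
c19: I5 operands ready | I6 dispatched to ALU
c24: I5 complete
c25: R5←I5
c26: I6 operands ready | I7 dispatched to FPMUL
c27: I6 complete | I7 operands ready
c28: R3←I6
c32: I7 complete
c33: R4←I7
c34: I8 dispatched to FPMUL
c35: I8 operands ready
c40: I8 complete
c41: R4←I8

cycle = 18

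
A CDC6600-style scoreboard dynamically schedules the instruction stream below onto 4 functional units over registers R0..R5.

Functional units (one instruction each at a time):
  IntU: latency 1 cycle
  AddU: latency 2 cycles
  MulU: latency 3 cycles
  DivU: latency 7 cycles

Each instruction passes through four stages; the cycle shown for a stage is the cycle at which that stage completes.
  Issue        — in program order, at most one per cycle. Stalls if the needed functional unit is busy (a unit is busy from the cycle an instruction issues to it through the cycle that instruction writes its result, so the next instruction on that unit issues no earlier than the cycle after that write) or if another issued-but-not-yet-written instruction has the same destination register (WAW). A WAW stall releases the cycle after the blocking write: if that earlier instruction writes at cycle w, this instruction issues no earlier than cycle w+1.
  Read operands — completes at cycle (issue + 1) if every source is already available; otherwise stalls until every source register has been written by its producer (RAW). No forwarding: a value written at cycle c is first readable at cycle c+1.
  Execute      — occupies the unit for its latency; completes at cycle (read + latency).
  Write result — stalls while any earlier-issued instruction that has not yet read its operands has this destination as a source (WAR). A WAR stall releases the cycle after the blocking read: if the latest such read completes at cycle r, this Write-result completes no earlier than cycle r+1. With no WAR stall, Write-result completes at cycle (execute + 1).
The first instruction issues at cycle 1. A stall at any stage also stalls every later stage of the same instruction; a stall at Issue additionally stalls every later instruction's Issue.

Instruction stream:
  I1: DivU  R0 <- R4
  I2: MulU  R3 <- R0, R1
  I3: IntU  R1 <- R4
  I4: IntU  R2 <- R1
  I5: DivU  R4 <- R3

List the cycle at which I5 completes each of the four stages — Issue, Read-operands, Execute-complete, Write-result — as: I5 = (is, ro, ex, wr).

I5 = (14, 16, 23, 24)

cycle 1: I1 issues→DivU
cycle 2: I1 reads · I2 issues→MulU
cycle 3: I3 issues→IntU
cycle 4: I3 reads
cycle 5: I3 exec-done
cycle 9: I1 exec-done
cycle 10: I1 writes R0
cycle 11: I2 reads
cycle 12: I3 writes R1
cycle 13: I4 issues→IntU
cycle 14: I2 exec-done · I4 reads · I5 issues→DivU
cycle 15: I2 writes R3 · I4 exec-done
cycle 16: I4 writes R2 · I5 reads
cycle 23: I5 exec-done
cycle 24: I5 writes R4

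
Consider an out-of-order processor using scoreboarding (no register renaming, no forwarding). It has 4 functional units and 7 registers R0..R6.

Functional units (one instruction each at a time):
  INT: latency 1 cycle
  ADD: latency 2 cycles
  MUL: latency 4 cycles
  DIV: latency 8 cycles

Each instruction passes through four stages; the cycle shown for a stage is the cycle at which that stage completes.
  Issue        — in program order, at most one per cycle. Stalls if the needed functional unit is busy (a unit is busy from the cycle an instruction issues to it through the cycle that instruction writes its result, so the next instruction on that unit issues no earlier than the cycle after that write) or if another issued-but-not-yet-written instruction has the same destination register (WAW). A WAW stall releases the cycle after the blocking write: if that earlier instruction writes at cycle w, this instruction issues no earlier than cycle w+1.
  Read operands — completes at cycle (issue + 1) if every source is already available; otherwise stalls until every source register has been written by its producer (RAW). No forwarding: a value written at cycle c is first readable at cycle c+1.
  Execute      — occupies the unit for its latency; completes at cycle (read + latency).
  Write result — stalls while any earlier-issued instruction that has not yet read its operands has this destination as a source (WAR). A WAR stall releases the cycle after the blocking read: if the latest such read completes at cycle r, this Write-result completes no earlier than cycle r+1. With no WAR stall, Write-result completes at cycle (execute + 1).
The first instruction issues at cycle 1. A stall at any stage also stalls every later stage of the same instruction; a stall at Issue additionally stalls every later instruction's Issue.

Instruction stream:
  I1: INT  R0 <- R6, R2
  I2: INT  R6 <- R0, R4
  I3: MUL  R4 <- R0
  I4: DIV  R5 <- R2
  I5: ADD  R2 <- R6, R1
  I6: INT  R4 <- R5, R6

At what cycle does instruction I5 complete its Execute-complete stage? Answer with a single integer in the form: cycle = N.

t=1  I1→INT
t=2  I1 RO
t=3  I1 EX
t=4  I1 WR R0
t=5  I2→INT
t=6  I2 RO | I3→MUL
t=7  I2 EX | I3 RO | I4→DIV
t=8  I2 WR R6 | I4 RO | I5→ADD
t=9  I5 RO
t=11  I3 EX | I5 EX
t=12  I3 WR R4 | I5 WR R2
t=13  I6→INT
t=16  I4 EX
t=17  I4 WR R5
t=18  I6 RO
t=19  I6 EX
t=20  I6 WR R4

cycle = 11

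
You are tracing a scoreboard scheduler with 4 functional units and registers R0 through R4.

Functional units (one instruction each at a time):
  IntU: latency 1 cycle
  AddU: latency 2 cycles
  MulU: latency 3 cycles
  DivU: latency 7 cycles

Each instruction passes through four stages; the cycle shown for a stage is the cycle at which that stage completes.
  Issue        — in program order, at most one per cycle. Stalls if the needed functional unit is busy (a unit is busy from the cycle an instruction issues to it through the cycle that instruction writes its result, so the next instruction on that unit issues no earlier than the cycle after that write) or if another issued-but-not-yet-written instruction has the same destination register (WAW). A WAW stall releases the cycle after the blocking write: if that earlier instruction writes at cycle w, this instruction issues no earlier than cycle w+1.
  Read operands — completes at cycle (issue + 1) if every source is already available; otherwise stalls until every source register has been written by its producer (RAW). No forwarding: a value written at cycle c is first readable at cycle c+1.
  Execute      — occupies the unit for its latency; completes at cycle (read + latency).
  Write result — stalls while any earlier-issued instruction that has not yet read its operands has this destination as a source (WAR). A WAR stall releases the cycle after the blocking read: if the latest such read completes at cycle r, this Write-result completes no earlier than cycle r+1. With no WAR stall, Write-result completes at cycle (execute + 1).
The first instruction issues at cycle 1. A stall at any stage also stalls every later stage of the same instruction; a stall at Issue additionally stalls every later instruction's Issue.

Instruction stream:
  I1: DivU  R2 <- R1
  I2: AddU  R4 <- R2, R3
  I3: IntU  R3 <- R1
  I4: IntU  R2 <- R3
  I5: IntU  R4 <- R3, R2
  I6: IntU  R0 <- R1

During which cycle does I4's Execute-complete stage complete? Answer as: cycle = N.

I1 -> (1, 2, 9, 10)
I2 -> (2, 11, 13, 14)  // RAW R2: wait I1 write@10
I3 -> (3, 4, 5, 12)  // WAR R3: wait I2 read@11
I4 -> (13, 14, 15, 16)  // struct: IntU busy until I3 writes@12
I5 -> (17, 18, 19, 20)  // struct: IntU busy until I4 writes@16
I6 -> (21, 22, 23, 24)  // struct: IntU busy until I5 writes@20

cycle = 15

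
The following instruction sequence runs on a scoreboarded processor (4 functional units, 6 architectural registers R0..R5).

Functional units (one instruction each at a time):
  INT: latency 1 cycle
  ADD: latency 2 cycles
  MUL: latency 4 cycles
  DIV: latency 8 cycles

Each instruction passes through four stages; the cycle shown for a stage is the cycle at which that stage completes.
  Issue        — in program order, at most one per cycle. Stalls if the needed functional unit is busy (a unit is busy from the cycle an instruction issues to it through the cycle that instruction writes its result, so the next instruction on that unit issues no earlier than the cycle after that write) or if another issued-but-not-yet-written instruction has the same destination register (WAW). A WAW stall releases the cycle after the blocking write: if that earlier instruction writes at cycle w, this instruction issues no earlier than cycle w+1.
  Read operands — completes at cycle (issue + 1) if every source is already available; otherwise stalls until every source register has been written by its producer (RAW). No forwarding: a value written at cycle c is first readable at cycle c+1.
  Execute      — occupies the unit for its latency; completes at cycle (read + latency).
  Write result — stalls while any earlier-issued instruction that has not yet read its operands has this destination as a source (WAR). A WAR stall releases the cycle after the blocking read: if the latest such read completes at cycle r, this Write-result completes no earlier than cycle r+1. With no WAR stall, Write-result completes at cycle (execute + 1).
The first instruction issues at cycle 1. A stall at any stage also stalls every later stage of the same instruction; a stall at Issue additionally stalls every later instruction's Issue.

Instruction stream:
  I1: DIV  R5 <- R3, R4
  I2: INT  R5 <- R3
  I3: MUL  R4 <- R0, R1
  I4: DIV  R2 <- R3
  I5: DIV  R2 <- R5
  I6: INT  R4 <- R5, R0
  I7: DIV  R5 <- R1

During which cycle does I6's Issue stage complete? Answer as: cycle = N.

cycle = 26

c1: I1 issues→DIV
c2: I1 reads
c10: I1 exec-done
c11: I1 writes R5
c12: I2 issues→INT
c13: I2 reads · I3 issues→MUL
c14: I2 exec-done · I3 reads · I4 issues→DIV
c15: I2 writes R5 · I4 reads
c18: I3 exec-done
c19: I3 writes R4
c23: I4 exec-done
c24: I4 writes R2
c25: I5 issues→DIV
c26: I5 reads · I6 issues→INT
c27: I6 reads
c28: I6 exec-done
c29: I6 writes R4
c34: I5 exec-done
c35: I5 writes R2
c36: I7 issues→DIV
c37: I7 reads
c45: I7 exec-done
c46: I7 writes R5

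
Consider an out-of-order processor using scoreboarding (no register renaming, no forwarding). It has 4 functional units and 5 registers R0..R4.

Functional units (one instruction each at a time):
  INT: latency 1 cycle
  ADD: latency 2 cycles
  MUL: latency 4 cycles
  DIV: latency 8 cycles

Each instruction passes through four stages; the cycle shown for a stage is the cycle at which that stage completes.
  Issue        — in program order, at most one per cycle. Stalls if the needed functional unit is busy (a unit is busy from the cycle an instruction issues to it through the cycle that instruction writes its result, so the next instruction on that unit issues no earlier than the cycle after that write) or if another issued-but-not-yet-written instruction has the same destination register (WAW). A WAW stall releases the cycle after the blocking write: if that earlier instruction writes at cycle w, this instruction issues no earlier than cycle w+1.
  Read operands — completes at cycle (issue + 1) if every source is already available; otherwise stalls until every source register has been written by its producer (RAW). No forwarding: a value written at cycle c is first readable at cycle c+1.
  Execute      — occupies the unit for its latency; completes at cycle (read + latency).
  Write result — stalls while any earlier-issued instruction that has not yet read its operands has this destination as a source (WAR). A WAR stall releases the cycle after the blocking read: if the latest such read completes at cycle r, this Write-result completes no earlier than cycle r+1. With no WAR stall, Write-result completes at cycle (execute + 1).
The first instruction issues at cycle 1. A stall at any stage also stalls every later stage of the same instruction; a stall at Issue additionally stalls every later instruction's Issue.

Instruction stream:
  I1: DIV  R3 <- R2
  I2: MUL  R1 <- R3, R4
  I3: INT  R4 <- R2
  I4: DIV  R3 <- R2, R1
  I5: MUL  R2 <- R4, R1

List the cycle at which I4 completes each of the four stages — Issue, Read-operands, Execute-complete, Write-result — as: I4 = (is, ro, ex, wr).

  I1 | 1 | 2 | 10 | 11
  I2 | 2 | 12 | 16 | 17   RAW R3: wait I1 write@11
  I3 | 3 | 4 | 5 | 13   WAR R4: wait I2 read@12
  I4 | 12 | 18 | 26 | 27   struct: DIV busy until I1 writes@11 · RAW R1: wait I2 write@17
  I5 | 18 | 19 | 23 | 24   struct: MUL busy until I2 writes@17

I4 = (12, 18, 26, 27)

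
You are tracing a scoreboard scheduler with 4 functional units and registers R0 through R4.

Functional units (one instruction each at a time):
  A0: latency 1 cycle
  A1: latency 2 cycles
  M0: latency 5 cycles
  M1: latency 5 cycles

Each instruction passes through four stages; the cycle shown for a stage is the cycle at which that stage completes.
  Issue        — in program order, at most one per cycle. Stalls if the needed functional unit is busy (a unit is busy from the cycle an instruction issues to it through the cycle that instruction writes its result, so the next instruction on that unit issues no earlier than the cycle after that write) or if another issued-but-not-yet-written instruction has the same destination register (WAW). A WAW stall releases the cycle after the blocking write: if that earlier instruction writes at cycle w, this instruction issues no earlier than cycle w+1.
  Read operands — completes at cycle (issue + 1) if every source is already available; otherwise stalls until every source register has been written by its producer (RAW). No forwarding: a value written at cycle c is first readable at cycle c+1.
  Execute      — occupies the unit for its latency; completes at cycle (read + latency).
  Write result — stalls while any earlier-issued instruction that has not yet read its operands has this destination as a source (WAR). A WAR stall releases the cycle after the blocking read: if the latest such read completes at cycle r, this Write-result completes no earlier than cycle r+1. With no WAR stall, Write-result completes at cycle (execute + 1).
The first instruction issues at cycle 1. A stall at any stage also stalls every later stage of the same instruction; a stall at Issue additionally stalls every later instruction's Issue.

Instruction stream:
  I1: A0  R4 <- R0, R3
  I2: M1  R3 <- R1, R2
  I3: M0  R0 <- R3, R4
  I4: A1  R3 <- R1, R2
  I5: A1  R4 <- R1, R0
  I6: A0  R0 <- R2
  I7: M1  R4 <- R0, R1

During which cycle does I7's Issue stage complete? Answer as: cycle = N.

c1: I1 dispatched to A0
c2: I1 operands ready, I2 dispatched to M1
c3: I1 complete, I2 operands ready, I3 dispatched to M0
c4: R4←I1
c8: I2 complete
c9: R3←I2
c10: I3 operands ready, I4 dispatched to A1
c11: I4 operands ready
c13: I4 complete
c14: R3←I4
c15: I3 complete, I5 dispatched to A1
c16: R0←I3
c17: I5 operands ready, I6 dispatched to A0
c18: I6 operands ready
c19: I5 complete, I6 complete
c20: R4←I5, R0←I6
c21: I7 dispatched to M1
c22: I7 operands ready
c27: I7 complete
c28: R4←I7

cycle = 21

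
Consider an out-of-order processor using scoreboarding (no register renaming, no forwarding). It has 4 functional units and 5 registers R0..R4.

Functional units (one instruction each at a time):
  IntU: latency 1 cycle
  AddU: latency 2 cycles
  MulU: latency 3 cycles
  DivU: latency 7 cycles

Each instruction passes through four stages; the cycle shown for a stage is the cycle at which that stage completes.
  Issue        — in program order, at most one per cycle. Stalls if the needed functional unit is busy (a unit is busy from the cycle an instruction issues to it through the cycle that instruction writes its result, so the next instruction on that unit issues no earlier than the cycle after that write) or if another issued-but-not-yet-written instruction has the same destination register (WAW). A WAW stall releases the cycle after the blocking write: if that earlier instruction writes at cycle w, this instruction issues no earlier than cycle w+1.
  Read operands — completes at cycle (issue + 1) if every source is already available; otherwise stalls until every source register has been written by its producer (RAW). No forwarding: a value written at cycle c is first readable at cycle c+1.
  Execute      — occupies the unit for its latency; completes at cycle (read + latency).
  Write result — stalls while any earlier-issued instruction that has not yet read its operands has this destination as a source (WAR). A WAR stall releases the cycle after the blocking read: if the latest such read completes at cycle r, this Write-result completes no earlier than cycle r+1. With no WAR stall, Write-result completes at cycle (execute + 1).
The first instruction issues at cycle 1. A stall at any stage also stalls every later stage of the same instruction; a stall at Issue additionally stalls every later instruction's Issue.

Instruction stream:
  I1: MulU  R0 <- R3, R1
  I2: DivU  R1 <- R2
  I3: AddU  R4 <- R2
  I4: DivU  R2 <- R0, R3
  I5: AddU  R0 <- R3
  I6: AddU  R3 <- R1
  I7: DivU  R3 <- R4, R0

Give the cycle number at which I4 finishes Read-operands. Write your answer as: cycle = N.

cycle = 13

[1] I1 dispatched to MulU
[2] I1 operands ready · I2 dispatched to DivU
[3] I2 operands ready · I3 dispatched to AddU
[4] I3 operands ready
[5] I1 complete
[6] R0←I1 · I3 complete
[7] R4←I3
[10] I2 complete
[11] R1←I2
[12] I4 dispatched to DivU
[13] I4 operands ready · I5 dispatched to AddU
[14] I5 operands ready
[16] I5 complete
[17] R0←I5
[18] I6 dispatched to AddU
[19] I6 operands ready
[20] I4 complete
[21] R2←I4 · I6 complete
[22] R3←I6
[23] I7 dispatched to DivU
[24] I7 operands ready
[31] I7 complete
[32] R3←I7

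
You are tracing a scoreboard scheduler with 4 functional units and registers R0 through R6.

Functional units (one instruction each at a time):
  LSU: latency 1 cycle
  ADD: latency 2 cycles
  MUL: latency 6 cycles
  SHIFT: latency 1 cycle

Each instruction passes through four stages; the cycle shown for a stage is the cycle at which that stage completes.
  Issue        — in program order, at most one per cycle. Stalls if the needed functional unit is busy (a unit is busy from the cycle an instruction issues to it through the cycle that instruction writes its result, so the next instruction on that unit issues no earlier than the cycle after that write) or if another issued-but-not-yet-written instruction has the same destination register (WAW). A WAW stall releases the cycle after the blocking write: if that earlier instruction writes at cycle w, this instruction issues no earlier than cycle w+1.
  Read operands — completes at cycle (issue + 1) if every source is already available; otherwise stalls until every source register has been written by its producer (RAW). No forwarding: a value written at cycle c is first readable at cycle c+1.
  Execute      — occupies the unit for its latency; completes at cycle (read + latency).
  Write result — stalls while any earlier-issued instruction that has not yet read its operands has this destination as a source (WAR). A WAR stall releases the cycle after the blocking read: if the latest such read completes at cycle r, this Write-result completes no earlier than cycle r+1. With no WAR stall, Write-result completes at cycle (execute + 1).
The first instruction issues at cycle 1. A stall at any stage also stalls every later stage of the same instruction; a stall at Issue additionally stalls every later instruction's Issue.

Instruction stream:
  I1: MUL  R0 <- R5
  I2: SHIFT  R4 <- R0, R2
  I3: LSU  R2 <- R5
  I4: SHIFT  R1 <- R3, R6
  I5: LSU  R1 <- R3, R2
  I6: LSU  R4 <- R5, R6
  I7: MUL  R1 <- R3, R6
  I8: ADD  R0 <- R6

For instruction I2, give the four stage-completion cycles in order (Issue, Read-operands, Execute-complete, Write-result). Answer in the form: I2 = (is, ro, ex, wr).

I2 = (2, 10, 11, 12)

I1: IS=1 RO=2 EX=8 WR=9
I2: IS=2 RO=10 EX=11 WR=12  [RAW R0: wait I1 write@9]
I3: IS=3 RO=4 EX=5 WR=11  [WAR R2: wait I2 read@10]
I4: IS=13 RO=14 EX=15 WR=16  [struct: SHIFT busy until I2 writes@12]
I5: IS=17 RO=18 EX=19 WR=20  [WAW R1: wait I4 write@16]
I6: IS=21 RO=22 EX=23 WR=24  [struct: LSU busy until I5 writes@20]
I7: IS=22 RO=23 EX=29 WR=30
I8: IS=23 RO=24 EX=26 WR=27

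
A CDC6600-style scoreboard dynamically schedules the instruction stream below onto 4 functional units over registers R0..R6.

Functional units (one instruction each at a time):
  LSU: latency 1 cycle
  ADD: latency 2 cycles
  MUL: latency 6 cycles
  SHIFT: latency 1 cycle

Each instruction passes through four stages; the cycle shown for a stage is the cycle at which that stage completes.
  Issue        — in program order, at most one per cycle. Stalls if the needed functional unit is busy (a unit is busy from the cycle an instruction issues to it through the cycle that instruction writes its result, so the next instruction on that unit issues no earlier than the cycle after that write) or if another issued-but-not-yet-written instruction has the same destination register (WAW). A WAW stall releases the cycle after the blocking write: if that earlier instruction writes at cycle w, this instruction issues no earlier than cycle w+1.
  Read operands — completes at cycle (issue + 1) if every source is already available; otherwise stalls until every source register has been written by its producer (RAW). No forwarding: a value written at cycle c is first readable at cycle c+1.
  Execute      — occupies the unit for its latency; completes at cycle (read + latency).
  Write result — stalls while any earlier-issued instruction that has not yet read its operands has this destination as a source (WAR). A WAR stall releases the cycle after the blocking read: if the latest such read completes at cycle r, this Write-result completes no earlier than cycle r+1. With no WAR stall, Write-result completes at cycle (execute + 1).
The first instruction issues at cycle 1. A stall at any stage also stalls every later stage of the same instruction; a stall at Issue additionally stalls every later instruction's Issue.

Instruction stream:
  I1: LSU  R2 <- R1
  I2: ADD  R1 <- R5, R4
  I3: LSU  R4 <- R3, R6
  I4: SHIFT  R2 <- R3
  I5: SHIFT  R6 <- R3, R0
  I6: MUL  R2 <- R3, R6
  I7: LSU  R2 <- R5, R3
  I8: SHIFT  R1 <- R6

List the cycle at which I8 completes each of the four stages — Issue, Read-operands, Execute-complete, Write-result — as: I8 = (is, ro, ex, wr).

[I1] 1/2/3/4
[I2] 2/3/5/6
[I3] 5/6/7/8  (struct: LSU busy until I1 writes@4)
[I4] 6/7/8/9
[I5] 10/11/12/13  (struct: SHIFT busy until I4 writes@9)
[I6] 11/14/20/21  (RAW R6: wait I5 write@13)
[I7] 22/23/24/25  (WAW R2: wait I6 write@21)
[I8] 23/24/25/26

I8 = (23, 24, 25, 26)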